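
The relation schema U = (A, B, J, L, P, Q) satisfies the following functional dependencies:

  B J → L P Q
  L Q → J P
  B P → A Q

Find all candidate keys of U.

Attribute B never appears on the right-hand side of any dependency, so B must belong to every candidate key.
{B}⁺ = {B}, which is not all of the schema, so we must add further attributes.
{B, J}⁺: BJ→LPQ adds L, P, Q; BP→AQ adds A → {A, B, J, L, P, Q}. Minimal: {J}⁺ = {J}; {B}⁺ = {B} — none reach the full schema.
{B, L, P}⁺: BP→AQ adds A, Q; LQ→JP adds J → {A, B, J, L, P, Q}. Minimal: {L, P}⁺ = {L, P}; {B, P}⁺ = {A, B, P, Q}; {B, L}⁺ = {B, L} — none reach the full schema.
{B, L, Q}⁺: LQ→JP adds J, P; BP→AQ adds A → {A, B, J, L, P, Q}. Minimal: {L, Q}⁺ = {J, L, P, Q}; {B, Q}⁺ = {B, Q}; {B, L}⁺ = {B, L} — none reach the full schema.

{B, J}, {B, L, P}, {B, L, Q}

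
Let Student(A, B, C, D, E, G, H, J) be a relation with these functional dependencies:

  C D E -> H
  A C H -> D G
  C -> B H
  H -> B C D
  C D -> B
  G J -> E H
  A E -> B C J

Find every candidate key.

{A, E}; {A, C, J}; {A, G, J}; {A, H, J}

Attribute A never appears on the right-hand side of any dependency, so A must belong to every candidate key.
{A}⁺ = {A}, which is not all of the schema, so we must add further attributes.
{A, E}⁺: AE→BCJ adds B, C, J; C→BH adds H; H→BCD adds D; ACH→DG adds G → {A, B, C, D, E, G, H, J}. Minimal: {E}⁺ = {E}; {A}⁺ = {A} — none reach the full schema.
{A, C, J}⁺: C→BH adds B, H; H→BCD adds D; ACH→DG adds G; GJ→EH adds E → {A, B, C, D, E, G, H, J}. Minimal: {C, J}⁺ = {B, C, D, H, J}; {A, J}⁺ = {A, J}; {A, C}⁺ = {A, B, C, D, G, H} — none reach the full schema.
{A, G, J}⁺: GJ→EH adds E, H; AE→BCJ adds B, C; ACH→DG adds D → {A, B, C, D, E, G, H, J}. Minimal: {G, J}⁺ = {B, C, D, E, G, H, J}; {A, J}⁺ = {A, J}; {A, G}⁺ = {A, G} — none reach the full schema.
{A, H, J}⁺: H→BCD adds B, C, D; ACH→DG adds G; GJ→EH adds E → {A, B, C, D, E, G, H, J}. Minimal: {H, J}⁺ = {B, C, D, H, J}; {A, J}⁺ = {A, J}; {A, H}⁺ = {A, B, C, D, G, H} — none reach the full schema.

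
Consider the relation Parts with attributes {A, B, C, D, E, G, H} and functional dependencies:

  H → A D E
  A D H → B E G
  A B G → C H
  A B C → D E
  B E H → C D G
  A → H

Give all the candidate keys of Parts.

(A), (H)

{A}⁺: A→H adds H; H→ADE adds D, E; ADH→BEG adds B, G; ABG→CH adds C → {A, B, C, D, E, G, H}.
{H}⁺: H→ADE adds A, D, E; ADH→BEG adds B, G; ABG→CH adds C → {A, B, C, D, E, G, H}.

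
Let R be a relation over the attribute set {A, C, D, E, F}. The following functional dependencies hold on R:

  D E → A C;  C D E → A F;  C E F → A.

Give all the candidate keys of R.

DE

Attributes D, E never appear on any right-hand side, so every candidate key must contain {D, E}.
{D, E}⁺ = {A, C, D, E, F}, which is all of the schema, so {D, E} is the only candidate key.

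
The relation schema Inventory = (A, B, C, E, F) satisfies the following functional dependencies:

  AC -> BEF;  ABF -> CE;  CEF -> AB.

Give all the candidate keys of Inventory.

{A, C}⁺: AC→BEF adds B, E, F → {A, B, C, E, F}.
{A, B, F}⁺: ABF→CE adds C, E → {A, B, C, E, F}.
{C, E, F}⁺: CEF→AB adds A, B → {A, B, C, E, F}.

(A, C), (A, B, F), (C, E, F)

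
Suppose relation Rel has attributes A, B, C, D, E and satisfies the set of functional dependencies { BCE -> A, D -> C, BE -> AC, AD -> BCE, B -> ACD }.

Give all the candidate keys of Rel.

B, AD

{B}⁺: B→ACD adds A, C, D; AD→BCE adds E → {A, B, C, D, E}.
{A, D}⁺: D→C adds C; AD→BCE adds B, E → {A, B, C, D, E}. Minimal: {D}⁺ = {C, D}; {A}⁺ = {A} — none reach the full schema.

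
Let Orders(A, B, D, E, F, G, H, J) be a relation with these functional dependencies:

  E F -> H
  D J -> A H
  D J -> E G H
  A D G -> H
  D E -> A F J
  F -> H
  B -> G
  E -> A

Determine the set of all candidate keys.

{B, D, E}, {B, D, J}

Attributes B, D never appear on any right-hand side, so every candidate key must contain {B, D}.
{B, D}⁺ = {B, D, G}, which is not all of the schema, so we must add further attributes.
{B, D, E}⁺: DE→AFJ adds A, F, J; F→H adds H; B→G adds G → {A, B, D, E, F, G, H, J}. Minimal: {D, E}⁺ = {A, D, E, F, G, H, J}; {B, E}⁺ = {A, B, E, G}; {B, D}⁺ = {B, D, G} — none reach the full schema.
{B, D, J}⁺: DJ→AH adds A, H; DJ→EGH adds E, G; DE→AFJ adds F → {A, B, D, E, F, G, H, J}. Minimal: {D, J}⁺ = {A, D, E, F, G, H, J}; {B, J}⁺ = {B, G, J}; {B, D}⁺ = {B, D, G} — none reach the full schema.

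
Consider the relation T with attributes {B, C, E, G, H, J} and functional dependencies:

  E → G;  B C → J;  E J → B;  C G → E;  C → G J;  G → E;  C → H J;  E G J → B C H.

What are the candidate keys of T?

{C}⁺: C→GJ adds G, J; G→E adds E; C→HJ adds H; EGJ→BCH adds B → {B, C, E, G, H, J}.
{E, J}⁺: E→G adds G; EJ→B adds B; EGJ→BCH adds C, H → {B, C, E, G, H, J}. Minimal: {J}⁺ = {J}; {E}⁺ = {E, G} — none reach the full schema.
{G, J}⁺: G→E adds E; EGJ→BCH adds B, C, H → {B, C, E, G, H, J}. Minimal: {J}⁺ = {J}; {G}⁺ = {E, G} — none reach the full schema.

C, EJ, GJ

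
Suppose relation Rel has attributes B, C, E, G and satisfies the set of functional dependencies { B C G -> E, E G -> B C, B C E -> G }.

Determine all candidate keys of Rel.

{E, G}, {B, C, E}, {B, C, G}

{E, G}⁺: EG→BC adds B, C → {B, C, E, G}. Minimal: {G}⁺ = {G}; {E}⁺ = {E} — none reach the full schema.
{B, C, E}⁺: BCE→G adds G → {B, C, E, G}. Minimal: {C, E}⁺ = {C, E}; {B, E}⁺ = {B, E}; {B, C}⁺ = {B, C} — none reach the full schema.
{B, C, G}⁺: BCG→E adds E → {B, C, E, G}. Minimal: {C, G}⁺ = {C, G}; {B, G}⁺ = {B, G}; {B, C}⁺ = {B, C} — none reach the full schema.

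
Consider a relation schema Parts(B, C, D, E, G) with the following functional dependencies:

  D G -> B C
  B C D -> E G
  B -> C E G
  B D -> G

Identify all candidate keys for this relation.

{B, D}; {D, G}

Attribute D never appears on the right-hand side of any dependency, so D must belong to every candidate key.
{D}⁺ = {D}, which is not all of the schema, so we must add further attributes.
{B, D}⁺: B→CEG adds C, E, G → {B, C, D, E, G}.
{D, G}⁺: DG→BC adds B, C; BCD→EG adds E → {B, C, D, E, G}.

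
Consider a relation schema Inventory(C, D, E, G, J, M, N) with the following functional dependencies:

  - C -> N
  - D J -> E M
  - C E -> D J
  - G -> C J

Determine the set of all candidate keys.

{D, G}, {E, G}

Attribute G never appears on the right-hand side of any dependency, so G must belong to every candidate key.
{G}⁺ = {C, G, J, N}, which is not all of the schema, so we must add further attributes.
{D, G}⁺: G→CJ adds C, J; C→N adds N; DJ→EM adds E, M → {C, D, E, G, J, M, N}. Minimal: {G}⁺ = {C, G, J, N}; {D}⁺ = {D} — none reach the full schema.
{E, G}⁺: G→CJ adds C, J; C→N adds N; CE→DJ adds D; DJ→EM adds M → {C, D, E, G, J, M, N}. Minimal: {G}⁺ = {C, G, J, N}; {E}⁺ = {E} — none reach the full schema.
Any other superkey contains one of these as a subset, so there are no further candidate keys.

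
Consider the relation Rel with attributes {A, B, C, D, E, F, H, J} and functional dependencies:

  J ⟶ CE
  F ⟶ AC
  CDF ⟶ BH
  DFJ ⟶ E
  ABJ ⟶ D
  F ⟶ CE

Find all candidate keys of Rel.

Attributes F, J never appear on any right-hand side, so every candidate key must contain {F, J}.
{F, J}⁺ = {A, C, E, F, J}, which is not all of the schema, so we must add further attributes.
{B, F, J}⁺: J→CE adds C, E; F→AC adds A; ABJ→D adds D; CDF→BH adds H → {A, B, C, D, E, F, H, J}. Minimal: {F, J}⁺ = {A, C, E, F, J}; {B, J}⁺ = {B, C, E, J}; {B, F}⁺ = {A, B, C, E, F} — none reach the full schema.
{D, F, J}⁺: J→CE adds C, E; F→AC adds A; CDF→BH adds B, H → {A, B, C, D, E, F, H, J}. Minimal: {F, J}⁺ = {A, C, E, F, J}; {D, J}⁺ = {C, D, E, J}; {D, F}⁺ = {A, B, C, D, E, F, H} — none reach the full schema.
Any other superkey contains one of these as a subset, so there are no further candidate keys.

(B, F, J), (D, F, J)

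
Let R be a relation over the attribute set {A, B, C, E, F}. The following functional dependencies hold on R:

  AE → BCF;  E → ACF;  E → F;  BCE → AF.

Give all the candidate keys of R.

Attribute E never appears on the right-hand side of any dependency, so E must belong to every candidate key.
{E}⁺ = {A, B, C, E, F}, which is all of the schema, so {E} is the only candidate key.

(E)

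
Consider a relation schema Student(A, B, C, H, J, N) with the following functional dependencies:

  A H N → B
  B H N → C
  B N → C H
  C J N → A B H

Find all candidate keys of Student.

(B, J, N), (C, J, N), (A, H, J, N)

{B, J, N}⁺: BN→CH adds C, H; CJN→ABH adds A → {A, B, C, H, J, N}. Minimal: {J, N}⁺ = {J, N}; {B, N}⁺ = {B, C, H, N}; {B, J}⁺ = {B, J} — none reach the full schema.
{C, J, N}⁺: CJN→ABH adds A, B, H → {A, B, C, H, J, N}. Minimal: {J, N}⁺ = {J, N}; {C, N}⁺ = {C, N}; {C, J}⁺ = {C, J} — none reach the full schema.
{A, H, J, N}⁺: AHN→B adds B; BHN→C adds C → {A, B, C, H, J, N}. Minimal: {H, J, N}⁺ = {H, J, N}; {A, J, N}⁺ = {A, J, N}; {A, H, N}⁺ = {A, B, C, H, N}; … — none reach the full schema.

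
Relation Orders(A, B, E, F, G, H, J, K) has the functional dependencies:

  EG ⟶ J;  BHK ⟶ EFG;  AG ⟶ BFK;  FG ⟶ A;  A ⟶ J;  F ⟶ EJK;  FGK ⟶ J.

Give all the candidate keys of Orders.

Attribute H never appears on the right-hand side of any dependency, so H must belong to every candidate key.
{H}⁺ = {H}, which is not all of the schema, so we must add further attributes.
{A, G, H}⁺: AG→BFK adds B, F, K; A→J adds J; F→EJK adds E → {A, B, E, F, G, H, J, K}.
{B, F, H}⁺: F→EJK adds E, J, K; BHK→EFG adds G; FG→A adds A → {A, B, E, F, G, H, J, K}.
{B, H, K}⁺: BHK→EFG adds E, F, G; FG→A adds A; A→J adds J → {A, B, E, F, G, H, J, K}.
{F, G, H}⁺: FG→A adds A; A→J adds J; F→EJK adds E, K; AG→BFK adds B → {A, B, E, F, G, H, J, K}.

{A, G, H}; {B, F, H}; {B, H, K}; {F, G, H}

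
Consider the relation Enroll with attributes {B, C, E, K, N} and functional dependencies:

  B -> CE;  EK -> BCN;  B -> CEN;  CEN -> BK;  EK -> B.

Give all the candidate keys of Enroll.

{B}⁺: B→CE adds C, E; B→CEN adds N; CEN→BK adds K → {B, C, E, K, N}.
{E, K}⁺: EK→BCN adds B, C, N → {B, C, E, K, N}. Minimal: {K}⁺ = {K}; {E}⁺ = {E} — none reach the full schema.
{C, E, N}⁺: CEN→BK adds B, K → {B, C, E, K, N}. Minimal: {E, N}⁺ = {E, N}; {C, N}⁺ = {C, N}; {C, E}⁺ = {C, E} — none reach the full schema.
Any other superkey contains one of these as a subset, so there are no further candidate keys.

{B}, {E, K}, {C, E, N}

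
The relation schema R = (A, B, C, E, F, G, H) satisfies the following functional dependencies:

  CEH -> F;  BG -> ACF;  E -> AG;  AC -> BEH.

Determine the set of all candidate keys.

{A, C}⁺: AC→BEH adds B, E, H; CEH→F adds F; E→AG adds G → {A, B, C, E, F, G, H}.
{B, E}⁺: E→AG adds A, G; BG→ACF adds C, F; AC→BEH adds H → {A, B, C, E, F, G, H}.
{B, G}⁺: BG→ACF adds A, C, F; AC→BEH adds E, H → {A, B, C, E, F, G, H}.
{C, E}⁺: E→AG adds A, G; AC→BEH adds B, H; CEH→F adds F → {A, B, C, E, F, G, H}.

{A, C}, {B, E}, {B, G}, {C, E}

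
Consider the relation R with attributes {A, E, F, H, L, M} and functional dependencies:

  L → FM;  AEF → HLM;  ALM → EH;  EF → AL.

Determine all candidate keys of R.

{A, L}⁺: L→FM adds F, M; ALM→EH adds E, H → {A, E, F, H, L, M}. Minimal: {L}⁺ = {F, L, M}; {A}⁺ = {A} — none reach the full schema.
{E, F}⁺: EF→AL adds A, L; L→FM adds M; AEF→HLM adds H → {A, E, F, H, L, M}. Minimal: {F}⁺ = {F}; {E}⁺ = {E} — none reach the full schema.
{E, L}⁺: L→FM adds F, M; EF→AL adds A; AEF→HLM adds H → {A, E, F, H, L, M}. Minimal: {L}⁺ = {F, L, M}; {E}⁺ = {E} — none reach the full schema.
Any other superkey contains one of these as a subset, so there are no further candidate keys.

{A, L}, {E, F}, {E, L}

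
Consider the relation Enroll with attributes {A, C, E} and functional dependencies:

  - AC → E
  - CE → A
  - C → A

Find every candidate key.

{C}

Attribute C never appears on the right-hand side of any dependency, so C must belong to every candidate key.
{C}⁺ = {A, C, E}, which is all of the schema, so {C} is the only candidate key.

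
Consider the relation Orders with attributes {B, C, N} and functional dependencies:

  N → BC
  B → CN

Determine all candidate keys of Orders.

(B), (N)

{B}⁺: B→CN adds C, N → {B, C, N}.
{N}⁺: N→BC adds B, C → {B, C, N}.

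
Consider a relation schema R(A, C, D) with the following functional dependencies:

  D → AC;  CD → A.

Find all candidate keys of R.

{D}

{D}⁺: D→AC adds A, C → {A, C, D}.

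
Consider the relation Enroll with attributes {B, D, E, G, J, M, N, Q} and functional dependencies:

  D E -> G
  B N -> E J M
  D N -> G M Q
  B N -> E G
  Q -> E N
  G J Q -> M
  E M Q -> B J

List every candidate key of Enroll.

{D, N}, {D, Q}

Attribute D never appears on the right-hand side of any dependency, so D must belong to every candidate key.
{D}⁺ = {D}, which is not all of the schema, so we must add further attributes.
{D, N}⁺: DN→GMQ adds G, M, Q; Q→EN adds E; EMQ→BJ adds B, J → {B, D, E, G, J, M, N, Q}. Minimal: {N}⁺ = {N}; {D}⁺ = {D} — none reach the full schema.
{D, Q}⁺: Q→EN adds E, N; DE→G adds G; DN→GMQ adds M; EMQ→BJ adds B, J → {B, D, E, G, J, M, N, Q}. Minimal: {Q}⁺ = {E, N, Q}; {D}⁺ = {D} — none reach the full schema.
Any other superkey contains one of these as a subset, so there are no further candidate keys.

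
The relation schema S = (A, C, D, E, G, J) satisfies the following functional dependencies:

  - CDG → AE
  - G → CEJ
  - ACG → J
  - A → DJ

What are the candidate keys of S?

Attribute G never appears on the right-hand side of any dependency, so G must belong to every candidate key.
{G}⁺ = {C, E, G, J}, which is not all of the schema, so we must add further attributes.
{A, G}⁺: G→CEJ adds C, E, J; A→DJ adds D → {A, C, D, E, G, J}.
{D, G}⁺: G→CEJ adds C, E, J; CDG→AE adds A → {A, C, D, E, G, J}.
Any other superkey contains one of these as a subset, so there are no further candidate keys.

{A, G}, {D, G}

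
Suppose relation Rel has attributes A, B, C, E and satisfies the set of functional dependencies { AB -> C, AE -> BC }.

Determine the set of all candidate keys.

{A, E}

Attributes A, E never appear on any right-hand side, so every candidate key must contain {A, E}.
{A, E}⁺ = {A, B, C, E}, which is all of the schema, so {A, E} is the only candidate key.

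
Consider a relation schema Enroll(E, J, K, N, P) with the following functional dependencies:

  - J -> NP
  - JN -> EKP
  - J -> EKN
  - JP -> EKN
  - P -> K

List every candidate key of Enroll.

Attribute J never appears on the right-hand side of any dependency, so J must belong to every candidate key.
{J}⁺ = {E, J, K, N, P}, which is all of the schema, so {J} is the only candidate key.

J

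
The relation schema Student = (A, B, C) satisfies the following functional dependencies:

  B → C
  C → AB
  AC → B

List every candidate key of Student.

{B}⁺: B→C adds C; C→AB adds A → {A, B, C}.
{C}⁺: C→AB adds A, B → {A, B, C}.

B, C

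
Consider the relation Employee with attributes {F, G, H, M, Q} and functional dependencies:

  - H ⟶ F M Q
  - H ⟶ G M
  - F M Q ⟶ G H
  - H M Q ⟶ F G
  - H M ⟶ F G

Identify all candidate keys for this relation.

{H}⁺: H→FMQ adds F, M, Q; H→GM adds G → {F, G, H, M, Q}.
{F, M, Q}⁺: FMQ→GH adds G, H → {F, G, H, M, Q}. Minimal: {M, Q}⁺ = {M, Q}; {F, Q}⁺ = {F, Q}; {F, M}⁺ = {F, M} — none reach the full schema.

{H}; {F, M, Q}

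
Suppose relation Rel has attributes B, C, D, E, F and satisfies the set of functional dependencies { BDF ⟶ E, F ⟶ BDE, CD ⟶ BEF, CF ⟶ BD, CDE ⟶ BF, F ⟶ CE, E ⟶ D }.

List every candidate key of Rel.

(F), (C, D), (C, E)

{F}⁺: F→BDE adds B, D, E; F→CE adds C → {B, C, D, E, F}.
{C, D}⁺: CD→BEF adds B, E, F → {B, C, D, E, F}. Minimal: {D}⁺ = {D}; {C}⁺ = {C} — none reach the full schema.
{C, E}⁺: E→D adds D; CD→BEF adds B, F → {B, C, D, E, F}. Minimal: {E}⁺ = {D, E}; {C}⁺ = {C} — none reach the full schema.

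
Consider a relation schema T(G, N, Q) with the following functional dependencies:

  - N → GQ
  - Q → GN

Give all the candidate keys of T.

{N}, {Q}

{N}⁺: N→GQ adds G, Q → {G, N, Q}.
{Q}⁺: Q→GN adds G, N → {G, N, Q}.
Any other superkey contains one of these as a subset, so there are no further candidate keys.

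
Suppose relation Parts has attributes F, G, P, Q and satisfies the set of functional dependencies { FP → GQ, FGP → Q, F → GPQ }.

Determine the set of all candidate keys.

F

Attribute F never appears on the right-hand side of any dependency, so F must belong to every candidate key.
{F}⁺ = {F, G, P, Q}, which is all of the schema, so {F} is the only candidate key.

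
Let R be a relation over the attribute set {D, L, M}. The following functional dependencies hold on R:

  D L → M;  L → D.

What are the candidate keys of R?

Attribute L never appears on the right-hand side of any dependency, so L must belong to every candidate key.
{L}⁺ = {D, L, M}, which is all of the schema, so {L} is the only candidate key.

{L}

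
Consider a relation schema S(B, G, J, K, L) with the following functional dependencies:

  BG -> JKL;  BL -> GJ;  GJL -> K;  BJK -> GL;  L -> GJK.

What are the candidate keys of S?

Attribute B never appears on the right-hand side of any dependency, so B must belong to every candidate key.
{B}⁺ = {B}, which is not all of the schema, so we must add further attributes.
{B, G}⁺: BG→JKL adds J, K, L → {B, G, J, K, L}. Minimal: {G}⁺ = {G}; {B}⁺ = {B} — none reach the full schema.
{B, L}⁺: BL→GJ adds G, J; GJL→K adds K → {B, G, J, K, L}. Minimal: {L}⁺ = {G, J, K, L}; {B}⁺ = {B} — none reach the full schema.
{B, J, K}⁺: BJK→GL adds G, L → {B, G, J, K, L}. Minimal: {J, K}⁺ = {J, K}; {B, K}⁺ = {B, K}; {B, J}⁺ = {B, J} — none reach the full schema.

BG, BL, BJK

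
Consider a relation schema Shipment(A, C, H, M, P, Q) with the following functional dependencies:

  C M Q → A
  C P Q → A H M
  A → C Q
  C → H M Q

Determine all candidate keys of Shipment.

Attribute P never appears on the right-hand side of any dependency, so P must belong to every candidate key.
{P}⁺ = {P}, which is not all of the schema, so we must add further attributes.
{A, P}⁺: A→CQ adds C, Q; C→HMQ adds H, M → {A, C, H, M, P, Q}.
{C, P}⁺: C→HMQ adds H, M, Q; CMQ→A adds A → {A, C, H, M, P, Q}.
Any other superkey contains one of these as a subset, so there are no further candidate keys.

{A, P}, {C, P}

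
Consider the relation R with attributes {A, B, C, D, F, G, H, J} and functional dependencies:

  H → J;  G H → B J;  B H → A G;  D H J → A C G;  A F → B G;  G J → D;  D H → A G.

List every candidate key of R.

{A, F, H}, {B, F, H}, {D, F, H}, {F, G, H}

Attributes F, H never appear on any right-hand side, so every candidate key must contain {F, H}.
{F, H}⁺ = {F, H, J}, which is not all of the schema, so we must add further attributes.
{A, F, H}⁺: H→J adds J; AF→BG adds B, G; GJ→D adds D; DHJ→ACG adds C → {A, B, C, D, F, G, H, J}.
{B, F, H}⁺: H→J adds J; BH→AG adds A, G; GJ→D adds D; DHJ→ACG adds C → {A, B, C, D, F, G, H, J}.
{D, F, H}⁺: H→J adds J; DHJ→ACG adds A, C, G; AF→BG adds B → {A, B, C, D, F, G, H, J}.
{F, G, H}⁺: H→J adds J; GH→BJ adds B; BH→AG adds A; GJ→D adds D; DHJ→ACG adds C → {A, B, C, D, F, G, H, J}.
Any other superkey contains one of these as a subset, so there are no further candidate keys.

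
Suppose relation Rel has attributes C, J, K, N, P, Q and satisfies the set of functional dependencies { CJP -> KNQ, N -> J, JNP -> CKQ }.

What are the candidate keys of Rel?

{N, P}, {C, J, P}

{N, P}⁺: N→J adds J; JNP→CKQ adds C, K, Q → {C, J, K, N, P, Q}. Minimal: {P}⁺ = {P}; {N}⁺ = {J, N} — none reach the full schema.
{C, J, P}⁺: CJP→KNQ adds K, N, Q → {C, J, K, N, P, Q}. Minimal: {J, P}⁺ = {J, P}; {C, P}⁺ = {C, P}; {C, J}⁺ = {C, J} — none reach the full schema.
Any other superkey contains one of these as a subset, so there are no further candidate keys.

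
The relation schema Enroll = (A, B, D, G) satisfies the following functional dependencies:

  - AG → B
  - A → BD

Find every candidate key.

{A, G}⁺: AG→B adds B; A→BD adds D → {A, B, D, G}.

{A, G}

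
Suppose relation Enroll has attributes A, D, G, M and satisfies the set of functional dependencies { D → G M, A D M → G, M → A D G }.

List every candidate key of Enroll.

(D), (M)

{D}⁺: D→GM adds G, M; M→ADG adds A → {A, D, G, M}.
{M}⁺: M→ADG adds A, D, G → {A, D, G, M}.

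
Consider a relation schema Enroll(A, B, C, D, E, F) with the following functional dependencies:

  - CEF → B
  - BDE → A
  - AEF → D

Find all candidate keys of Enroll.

Attributes C, E, F never appear on any right-hand side, so every candidate key must contain {C, E, F}.
{C, E, F}⁺ = {B, C, E, F}, which is not all of the schema, so we must add further attributes.
{A, C, E, F}⁺: CEF→B adds B; AEF→D adds D → {A, B, C, D, E, F}. Minimal: {C, E, F}⁺ = {B, C, E, F}; {A, E, F}⁺ = {A, D, E, F}; {A, C, F}⁺ = {A, C, F}; … — none reach the full schema.
{C, D, E, F}⁺: CEF→B adds B; BDE→A adds A → {A, B, C, D, E, F}. Minimal: {D, E, F}⁺ = {D, E, F}; {C, E, F}⁺ = {B, C, E, F}; {C, D, F}⁺ = {C, D, F}; … — none reach the full schema.

(A, C, E, F); (C, D, E, F)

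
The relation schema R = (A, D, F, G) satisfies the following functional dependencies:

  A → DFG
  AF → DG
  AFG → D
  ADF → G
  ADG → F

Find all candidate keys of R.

A

Attribute A never appears on the right-hand side of any dependency, so A must belong to every candidate key.
{A}⁺ = {A, D, F, G}, which is all of the schema, so {A} is the only candidate key.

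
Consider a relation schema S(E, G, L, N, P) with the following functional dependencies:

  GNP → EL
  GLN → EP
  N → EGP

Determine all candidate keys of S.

{N}⁺: N→EGP adds E, G, P; GNP→EL adds L → {E, G, L, N, P}.
No other minimal superkey exists.

{N}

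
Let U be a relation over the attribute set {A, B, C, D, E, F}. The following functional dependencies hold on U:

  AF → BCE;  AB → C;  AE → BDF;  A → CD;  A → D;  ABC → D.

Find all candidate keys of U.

{A, E}; {A, F}

Attribute A never appears on the right-hand side of any dependency, so A must belong to every candidate key.
{A}⁺ = {A, C, D}, which is not all of the schema, so we must add further attributes.
{A, E}⁺: AE→BDF adds B, D, F; A→CD adds C → {A, B, C, D, E, F}. Minimal: {E}⁺ = {E}; {A}⁺ = {A, C, D} — none reach the full schema.
{A, F}⁺: AF→BCE adds B, C, E; AE→BDF adds D → {A, B, C, D, E, F}. Minimal: {F}⁺ = {F}; {A}⁺ = {A, C, D} — none reach the full schema.
Any other superkey contains one of these as a subset, so there are no further candidate keys.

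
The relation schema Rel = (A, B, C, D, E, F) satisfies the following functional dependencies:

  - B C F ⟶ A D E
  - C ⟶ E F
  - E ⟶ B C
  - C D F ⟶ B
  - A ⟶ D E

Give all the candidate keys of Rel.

{A}⁺: A→DE adds D, E; E→BC adds B, C; C→EF adds F → {A, B, C, D, E, F}.
{C}⁺: C→EF adds E, F; E→BC adds B; BCF→ADE adds A, D → {A, B, C, D, E, F}.
{E}⁺: E→BC adds B, C; C→EF adds F; BCF→ADE adds A, D → {A, B, C, D, E, F}.

A; C; E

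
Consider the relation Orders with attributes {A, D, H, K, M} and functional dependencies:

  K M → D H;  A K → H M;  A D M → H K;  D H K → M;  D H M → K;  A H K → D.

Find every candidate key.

Attribute A never appears on the right-hand side of any dependency, so A must belong to every candidate key.
{A}⁺ = {A}, which is not all of the schema, so we must add further attributes.
{A, K}⁺: AK→HM adds H, M; AHK→D adds D → {A, D, H, K, M}. Minimal: {K}⁺ = {K}; {A}⁺ = {A} — none reach the full schema.
{A, D, M}⁺: ADM→HK adds H, K → {A, D, H, K, M}. Minimal: {D, M}⁺ = {D, M}; {A, M}⁺ = {A, M}; {A, D}⁺ = {A, D} — none reach the full schema.

{A, K}, {A, D, M}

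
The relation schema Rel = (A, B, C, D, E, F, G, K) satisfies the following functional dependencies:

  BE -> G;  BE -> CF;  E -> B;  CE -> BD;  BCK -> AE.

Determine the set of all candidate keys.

Attribute K never appears on the right-hand side of any dependency, so K must belong to every candidate key.
{K}⁺ = {K}, which is not all of the schema, so we must add further attributes.
{E, K}⁺: E→B adds B; BE→G adds G; BE→CF adds C, F; CE→BD adds D; BCK→AE adds A → {A, B, C, D, E, F, G, K}. Minimal: {K}⁺ = {K}; {E}⁺ = {B, C, D, E, F, G} — none reach the full schema.
{B, C, K}⁺: BCK→AE adds A, E; BE→G adds G; BE→CF adds F; CE→BD adds D → {A, B, C, D, E, F, G, K}. Minimal: {C, K}⁺ = {C, K}; {B, K}⁺ = {B, K}; {B, C}⁺ = {B, C} — none reach the full schema.
Any other superkey contains one of these as a subset, so there are no further candidate keys.

{E, K}, {B, C, K}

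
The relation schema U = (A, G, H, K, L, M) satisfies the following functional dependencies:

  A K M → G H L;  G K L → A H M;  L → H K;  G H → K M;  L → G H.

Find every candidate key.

L, AGH, AKM

{L}⁺: L→HK adds H, K; L→GH adds G; GKL→AHM adds A, M → {A, G, H, K, L, M}.
{A, G, H}⁺: GH→KM adds K, M; AKM→GHL adds L → {A, G, H, K, L, M}. Minimal: {G, H}⁺ = {G, H, K, M}; {A, H}⁺ = {A, H}; {A, G}⁺ = {A, G} — none reach the full schema.
{A, K, M}⁺: AKM→GHL adds G, H, L → {A, G, H, K, L, M}. Minimal: {K, M}⁺ = {K, M}; {A, M}⁺ = {A, M}; {A, K}⁺ = {A, K} — none reach the full schema.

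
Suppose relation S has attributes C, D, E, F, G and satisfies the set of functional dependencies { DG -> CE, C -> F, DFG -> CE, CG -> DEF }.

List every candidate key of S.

Attribute G never appears on the right-hand side of any dependency, so G must belong to every candidate key.
{G}⁺ = {G}, which is not all of the schema, so we must add further attributes.
{C, G}⁺: C→F adds F; CG→DEF adds D, E → {C, D, E, F, G}. Minimal: {G}⁺ = {G}; {C}⁺ = {C, F} — none reach the full schema.
{D, G}⁺: DG→CE adds C, E; C→F adds F → {C, D, E, F, G}. Minimal: {G}⁺ = {G}; {D}⁺ = {D} — none reach the full schema.
Any other superkey contains one of these as a subset, so there are no further candidate keys.

CG, DG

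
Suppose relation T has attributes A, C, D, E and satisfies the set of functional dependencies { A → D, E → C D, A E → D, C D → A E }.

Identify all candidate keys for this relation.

E, AC, CD

{E}⁺: E→CD adds C, D; CD→AE adds A → {A, C, D, E}.
{A, C}⁺: A→D adds D; CD→AE adds E → {A, C, D, E}. Minimal: {C}⁺ = {C}; {A}⁺ = {A, D} — none reach the full schema.
{C, D}⁺: CD→AE adds A, E → {A, C, D, E}. Minimal: {D}⁺ = {D}; {C}⁺ = {C} — none reach the full schema.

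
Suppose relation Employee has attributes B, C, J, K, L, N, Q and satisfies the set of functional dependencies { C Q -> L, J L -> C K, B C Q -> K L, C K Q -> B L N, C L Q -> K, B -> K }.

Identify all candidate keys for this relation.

{C, J, Q}; {J, L, Q}

Attributes J, Q never appear on any right-hand side, so every candidate key must contain {J, Q}.
{J, Q}⁺ = {J, Q}, which is not all of the schema, so we must add further attributes.
{C, J, Q}⁺: CQ→L adds L; JL→CK adds K; CKQ→BLN adds B, N → {B, C, J, K, L, N, Q}. Minimal: {J, Q}⁺ = {J, Q}; {C, Q}⁺ = {B, C, K, L, N, Q}; {C, J}⁺ = {C, J} — none reach the full schema.
{J, L, Q}⁺: JL→CK adds C, K; CKQ→BLN adds B, N → {B, C, J, K, L, N, Q}. Minimal: {L, Q}⁺ = {L, Q}; {J, Q}⁺ = {J, Q}; {J, L}⁺ = {C, J, K, L} — none reach the full schema.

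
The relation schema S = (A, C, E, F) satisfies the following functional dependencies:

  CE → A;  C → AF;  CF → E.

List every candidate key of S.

Attribute C never appears on the right-hand side of any dependency, so C must belong to every candidate key.
{C}⁺ = {A, C, E, F}, which is all of the schema, so {C} is the only candidate key.

{C}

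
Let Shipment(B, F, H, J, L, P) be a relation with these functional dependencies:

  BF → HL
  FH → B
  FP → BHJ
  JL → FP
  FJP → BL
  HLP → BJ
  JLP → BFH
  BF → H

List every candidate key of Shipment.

{F, P}, {J, L}, {B, F, J}, {F, H, J}, {H, L, P}

{F, P}⁺: FP→BHJ adds B, H, J; FJP→BL adds L → {B, F, H, J, L, P}.
{J, L}⁺: JL→FP adds F, P; FJP→BL adds B; JLP→BFH adds H → {B, F, H, J, L, P}.
{B, F, J}⁺: BF→HL adds H, L; JL→FP adds P → {B, F, H, J, L, P}.
{F, H, J}⁺: FH→B adds B; BF→HL adds L; JL→FP adds P → {B, F, H, J, L, P}.
{H, L, P}⁺: HLP→BJ adds B, J; JLP→BFH adds F → {B, F, H, J, L, P}.
Any other superkey contains one of these as a subset, so there are no further candidate keys.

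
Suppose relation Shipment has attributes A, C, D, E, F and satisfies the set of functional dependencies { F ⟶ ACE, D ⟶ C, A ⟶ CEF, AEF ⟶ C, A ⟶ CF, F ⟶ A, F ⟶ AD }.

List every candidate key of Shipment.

{A}, {F}

{A}⁺: A→CEF adds C, E, F; F→AD adds D → {A, C, D, E, F}.
{F}⁺: F→ACE adds A, C, E; F→AD adds D → {A, C, D, E, F}.
Any other superkey contains one of these as a subset, so there are no further candidate keys.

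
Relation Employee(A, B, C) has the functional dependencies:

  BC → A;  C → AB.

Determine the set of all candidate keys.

Attribute C never appears on the right-hand side of any dependency, so C must belong to every candidate key.
{C}⁺ = {A, B, C}, which is all of the schema, so {C} is the only candidate key.

(C)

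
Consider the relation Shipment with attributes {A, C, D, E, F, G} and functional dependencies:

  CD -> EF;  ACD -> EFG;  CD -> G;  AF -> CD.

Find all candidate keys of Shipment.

(A, F), (A, C, D)

Attribute A never appears on the right-hand side of any dependency, so A must belong to every candidate key.
{A}⁺ = {A}, which is not all of the schema, so we must add further attributes.
{A, F}⁺: AF→CD adds C, D; CD→EF adds E; ACD→EFG adds G → {A, C, D, E, F, G}. Minimal: {F}⁺ = {F}; {A}⁺ = {A} — none reach the full schema.
{A, C, D}⁺: CD→EF adds E, F; ACD→EFG adds G → {A, C, D, E, F, G}. Minimal: {C, D}⁺ = {C, D, E, F, G}; {A, D}⁺ = {A, D}; {A, C}⁺ = {A, C} — none reach the full schema.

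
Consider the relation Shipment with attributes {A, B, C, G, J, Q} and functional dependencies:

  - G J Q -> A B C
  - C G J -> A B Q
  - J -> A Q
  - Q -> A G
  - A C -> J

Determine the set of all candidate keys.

{J}; {A, C}; {C, Q}

{J}⁺: J→AQ adds A, Q; Q→AG adds G; GJQ→ABC adds B, C → {A, B, C, G, J, Q}.
{A, C}⁺: AC→J adds J; J→AQ adds Q; Q→AG adds G; GJQ→ABC adds B → {A, B, C, G, J, Q}.
{C, Q}⁺: Q→AG adds A, G; AC→J adds J; GJQ→ABC adds B → {A, B, C, G, J, Q}.
Any other superkey contains one of these as a subset, so there are no further candidate keys.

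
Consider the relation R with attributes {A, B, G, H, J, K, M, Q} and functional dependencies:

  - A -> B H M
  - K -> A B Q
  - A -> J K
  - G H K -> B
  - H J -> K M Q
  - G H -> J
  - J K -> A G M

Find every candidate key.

(A), (K), (G, H), (H, J)

{A}⁺: A→BHM adds B, H, M; A→JK adds J, K; HJ→KMQ adds Q; JK→AGM adds G → {A, B, G, H, J, K, M, Q}.
{K}⁺: K→ABQ adds A, B, Q; A→JK adds J; JK→AGM adds G, M; A→BHM adds H → {A, B, G, H, J, K, M, Q}.
{G, H}⁺: GH→J adds J; HJ→KMQ adds K, M, Q; JK→AGM adds A; A→BHM adds B → {A, B, G, H, J, K, M, Q}. Minimal: {H}⁺ = {H}; {G}⁺ = {G} — none reach the full schema.
{H, J}⁺: HJ→KMQ adds K, M, Q; JK→AGM adds A, G; A→BHM adds B → {A, B, G, H, J, K, M, Q}. Minimal: {J}⁺ = {J}; {H}⁺ = {H} — none reach the full schema.
Any other superkey contains one of these as a subset, so there are no further candidate keys.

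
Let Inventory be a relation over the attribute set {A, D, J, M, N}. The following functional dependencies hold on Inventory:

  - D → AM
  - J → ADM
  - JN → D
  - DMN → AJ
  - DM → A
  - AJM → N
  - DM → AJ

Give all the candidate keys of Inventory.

{D}⁺: D→AM adds A, M; DM→AJ adds J; AJM→N adds N → {A, D, J, M, N}.
{J}⁺: J→ADM adds A, D, M; AJM→N adds N → {A, D, J, M, N}.
Any other superkey contains one of these as a subset, so there are no further candidate keys.

{D}, {J}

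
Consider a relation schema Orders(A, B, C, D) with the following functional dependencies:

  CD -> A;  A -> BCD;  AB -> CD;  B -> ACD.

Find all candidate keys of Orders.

{A}; {B}; {C, D}

{A}⁺: A→BCD adds B, C, D → {A, B, C, D}.
{B}⁺: B→ACD adds A, C, D → {A, B, C, D}.
{C, D}⁺: CD→A adds A; A→BCD adds B → {A, B, C, D}. Minimal: {D}⁺ = {D}; {C}⁺ = {C} — none reach the full schema.
Any other superkey contains one of these as a subset, so there are no further candidate keys.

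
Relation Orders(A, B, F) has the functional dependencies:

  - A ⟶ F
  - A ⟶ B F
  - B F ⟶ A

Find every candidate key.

{A}⁺: A→F adds F; A→BF adds B → {A, B, F}.
{B, F}⁺: BF→A adds A → {A, B, F}. Minimal: {F}⁺ = {F}; {B}⁺ = {B} — none reach the full schema.
Any other superkey contains one of these as a subset, so there are no further candidate keys.

{A}, {B, F}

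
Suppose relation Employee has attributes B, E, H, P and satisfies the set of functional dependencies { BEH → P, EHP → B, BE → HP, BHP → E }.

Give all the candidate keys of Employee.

BE, BHP, EHP

{B, E}⁺: BE→HP adds H, P → {B, E, H, P}.
{B, H, P}⁺: BHP→E adds E → {B, E, H, P}.
{E, H, P}⁺: EHP→B adds B → {B, E, H, P}.
Any other superkey contains one of these as a subset, so there are no further candidate keys.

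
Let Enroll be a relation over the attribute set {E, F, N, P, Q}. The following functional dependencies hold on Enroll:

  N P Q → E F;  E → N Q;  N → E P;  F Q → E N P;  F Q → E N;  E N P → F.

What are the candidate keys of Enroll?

E, N, FQ

{E}⁺: E→NQ adds N, Q; N→EP adds P; ENP→F adds F → {E, F, N, P, Q}.
{N}⁺: N→EP adds E, P; ENP→F adds F; E→NQ adds Q → {E, F, N, P, Q}.
{F, Q}⁺: FQ→ENP adds E, N, P → {E, F, N, P, Q}. Minimal: {Q}⁺ = {Q}; {F}⁺ = {F} — none reach the full schema.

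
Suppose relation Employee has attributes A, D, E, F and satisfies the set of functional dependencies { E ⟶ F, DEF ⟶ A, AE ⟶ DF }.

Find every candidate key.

{A, E}, {D, E}

Attribute E never appears on the right-hand side of any dependency, so E must belong to every candidate key.
{E}⁺ = {E, F}, which is not all of the schema, so we must add further attributes.
{A, E}⁺: E→F adds F; AE→DF adds D → {A, D, E, F}. Minimal: {E}⁺ = {E, F}; {A}⁺ = {A} — none reach the full schema.
{D, E}⁺: E→F adds F; DEF→A adds A → {A, D, E, F}. Minimal: {E}⁺ = {E, F}; {D}⁺ = {D} — none reach the full schema.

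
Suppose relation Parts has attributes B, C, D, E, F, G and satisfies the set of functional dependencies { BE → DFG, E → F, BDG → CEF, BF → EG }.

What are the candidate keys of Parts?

Attribute B never appears on the right-hand side of any dependency, so B must belong to every candidate key.
{B}⁺ = {B}, which is not all of the schema, so we must add further attributes.
{B, E}⁺: BE→DFG adds D, F, G; BDG→CEF adds C → {B, C, D, E, F, G}. Minimal: {E}⁺ = {E, F}; {B}⁺ = {B} — none reach the full schema.
{B, F}⁺: BF→EG adds E, G; BE→DFG adds D; BDG→CEF adds C → {B, C, D, E, F, G}. Minimal: {F}⁺ = {F}; {B}⁺ = {B} — none reach the full schema.
{B, D, G}⁺: BDG→CEF adds C, E, F → {B, C, D, E, F, G}. Minimal: {D, G}⁺ = {D, G}; {B, G}⁺ = {B, G}; {B, D}⁺ = {B, D} — none reach the full schema.
Any other superkey contains one of these as a subset, so there are no further candidate keys.

BE, BF, BDG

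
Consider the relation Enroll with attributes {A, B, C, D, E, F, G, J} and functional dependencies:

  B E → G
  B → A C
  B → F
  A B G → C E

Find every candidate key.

Attributes B, D, J never appear on any right-hand side, so every candidate key must contain {B, D, J}.
{B, D, J}⁺ = {A, B, C, D, F, J}, which is not all of the schema, so we must add further attributes.
{B, D, E, J}⁺: BE→G adds G; B→AC adds A, C; B→F adds F → {A, B, C, D, E, F, G, J}.
{B, D, G, J}⁺: B→AC adds A, C; B→F adds F; ABG→CE adds E → {A, B, C, D, E, F, G, J}.

{B, D, E, J}; {B, D, G, J}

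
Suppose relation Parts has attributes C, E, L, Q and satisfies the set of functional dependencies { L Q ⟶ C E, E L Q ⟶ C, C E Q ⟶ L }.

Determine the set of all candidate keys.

{L, Q}; {C, E, Q}

Attribute Q never appears on the right-hand side of any dependency, so Q must belong to every candidate key.
{Q}⁺ = {Q}, which is not all of the schema, so we must add further attributes.
{L, Q}⁺: LQ→CE adds C, E → {C, E, L, Q}. Minimal: {Q}⁺ = {Q}; {L}⁺ = {L} — none reach the full schema.
{C, E, Q}⁺: CEQ→L adds L → {C, E, L, Q}. Minimal: {E, Q}⁺ = {E, Q}; {C, Q}⁺ = {C, Q}; {C, E}⁺ = {C, E} — none reach the full schema.
Any other superkey contains one of these as a subset, so there are no further candidate keys.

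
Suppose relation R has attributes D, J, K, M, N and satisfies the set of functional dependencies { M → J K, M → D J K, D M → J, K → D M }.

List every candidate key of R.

Attribute N never appears on the right-hand side of any dependency, so N must belong to every candidate key.
{N}⁺ = {N}, which is not all of the schema, so we must add further attributes.
{K, N}⁺: K→DM adds D, M; M→JK adds J → {D, J, K, M, N}. Minimal: {N}⁺ = {N}; {K}⁺ = {D, J, K, M} — none reach the full schema.
{M, N}⁺: M→JK adds J, K; M→DJK adds D → {D, J, K, M, N}. Minimal: {N}⁺ = {N}; {M}⁺ = {D, J, K, M} — none reach the full schema.

{K, N}, {M, N}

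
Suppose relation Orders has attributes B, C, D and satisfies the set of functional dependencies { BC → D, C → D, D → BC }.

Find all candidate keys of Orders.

{C}⁺: C→D adds D; D→BC adds B → {B, C, D}.
{D}⁺: D→BC adds B, C → {B, C, D}.

{C}, {D}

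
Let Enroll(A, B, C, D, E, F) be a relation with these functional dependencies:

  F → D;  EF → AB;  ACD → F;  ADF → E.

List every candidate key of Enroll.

{A, C, D}, {A, C, F}, {C, E, F}

Attribute C never appears on the right-hand side of any dependency, so C must belong to every candidate key.
{C}⁺ = {C}, which is not all of the schema, so we must add further attributes.
{A, C, D}⁺: ACD→F adds F; ADF→E adds E; EF→AB adds B → {A, B, C, D, E, F}. Minimal: {C, D}⁺ = {C, D}; {A, D}⁺ = {A, D}; {A, C}⁺ = {A, C} — none reach the full schema.
{A, C, F}⁺: F→D adds D; ADF→E adds E; EF→AB adds B → {A, B, C, D, E, F}. Minimal: {C, F}⁺ = {C, D, F}; {A, F}⁺ = {A, B, D, E, F}; {A, C}⁺ = {A, C} — none reach the full schema.
{C, E, F}⁺: F→D adds D; EF→AB adds A, B → {A, B, C, D, E, F}. Minimal: {E, F}⁺ = {A, B, D, E, F}; {C, F}⁺ = {C, D, F}; {C, E}⁺ = {C, E} — none reach the full schema.
Any other superkey contains one of these as a subset, so there are no further candidate keys.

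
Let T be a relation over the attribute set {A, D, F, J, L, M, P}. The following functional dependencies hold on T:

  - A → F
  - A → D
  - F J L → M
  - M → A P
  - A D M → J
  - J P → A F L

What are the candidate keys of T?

{M}⁺: M→AP adds A, P; A→F adds F; A→D adds D; ADM→J adds J; JP→AFL adds L → {A, D, F, J, L, M, P}.
{J, P}⁺: JP→AFL adds A, F, L; A→D adds D; FJL→M adds M → {A, D, F, J, L, M, P}. Minimal: {P}⁺ = {P}; {J}⁺ = {J} — none reach the full schema.
{A, J, L}⁺: A→F adds F; A→D adds D; FJL→M adds M; M→AP adds P → {A, D, F, J, L, M, P}. Minimal: {J, L}⁺ = {J, L}; {A, L}⁺ = {A, D, F, L}; {A, J}⁺ = {A, D, F, J} — none reach the full schema.
{F, J, L}⁺: FJL→M adds M; M→AP adds A, P; A→D adds D → {A, D, F, J, L, M, P}. Minimal: {J, L}⁺ = {J, L}; {F, L}⁺ = {F, L}; {F, J}⁺ = {F, J} — none reach the full schema.

(M), (J, P), (A, J, L), (F, J, L)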